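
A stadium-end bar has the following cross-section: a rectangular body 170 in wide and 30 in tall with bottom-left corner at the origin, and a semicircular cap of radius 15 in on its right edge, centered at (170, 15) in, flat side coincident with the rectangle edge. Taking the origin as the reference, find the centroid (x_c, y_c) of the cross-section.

rectangular body: A = 170 × 30 = 5100.00, centroid at (85.00, 15.00).
semicircular end: A = ½π·15² = 353.43, centroid at (176.37, 15.00).
ΣA = 5453.43 in²
ΣAx_c = (5100.00)(85.00) + (353.43)(176.37) = 495832.96 in³
ΣAy_c = (5100.00)(15.00) + (353.43)(15.00) = 81801.44 in³
x_c = 495832.96 / 5453.43 = 90.92 in
y_c = 81801.44 / 5453.43 = 15.00 in

x_c = 90.92 in, y_c = 15.00 in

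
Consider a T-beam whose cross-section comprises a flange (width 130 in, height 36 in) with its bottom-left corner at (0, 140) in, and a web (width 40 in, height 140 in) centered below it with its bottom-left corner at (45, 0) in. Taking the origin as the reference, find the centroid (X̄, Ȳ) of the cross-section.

X̄ = 65.00 in, Ȳ = 110.06 in

Part | A | x̄ᵢ | ȳᵢ | A·x̄ᵢ | A·ȳᵢ
web | 5600.00 | 65.00 | 70.00 | 364000.00 | 392000.00
flange | 4680.00 | 65.00 | 158.00 | 304200.00 | 739440.00
Σ | 10280.00 |  |  | 668200.00 | 1131440.00
X̄ = 668200.00 / 10280.00 = 65.00 in
Ȳ = 1131440.00 / 10280.00 = 110.06 in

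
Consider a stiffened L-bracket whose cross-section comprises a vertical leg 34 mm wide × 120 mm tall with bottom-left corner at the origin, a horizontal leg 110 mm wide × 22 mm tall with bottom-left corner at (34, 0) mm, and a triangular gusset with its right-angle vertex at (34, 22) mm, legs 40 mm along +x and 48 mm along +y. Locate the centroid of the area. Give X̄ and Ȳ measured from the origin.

vertical leg: A = 34 × 120 = 4080.00, centroid at (17.00, 60.00).
horizontal leg: A = 110 × 22 = 2420.00, centroid at (89.00, 11.00).
gusset: A = ½·40·48 = 960.00, centroid at (47.33, 38.00).
ΣA = 7460.00 mm²
ΣAX̄ = (4080.00)(17.00) + (2420.00)(89.00) + (960.00)(47.33) = 330180.00 mm³
ΣAȲ = (4080.00)(60.00) + (2420.00)(11.00) + (960.00)(38.00) = 307900.00 mm³
X̄ = 330180.00 / 7460.00 = 44.26 mm
Ȳ = 307900.00 / 7460.00 = 41.27 mm

X̄ = 44.26 mm, Ȳ = 41.27 mm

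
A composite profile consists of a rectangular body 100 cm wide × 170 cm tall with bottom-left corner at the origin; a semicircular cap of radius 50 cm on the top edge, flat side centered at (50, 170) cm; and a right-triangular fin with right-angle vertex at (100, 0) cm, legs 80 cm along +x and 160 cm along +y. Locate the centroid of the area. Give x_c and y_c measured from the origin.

rectangular body: A = 100 × 170 = 17000.00, centroid at (50.00, 85.00).
semicircular top: A = ½π·50² = 3926.99, centroid at (50.00, 191.22).
triangular fin: A = ½·80·160 = 6400.00, centroid at (126.67, 53.33).
ΣA = 27326.99 cm², ΣAx_c = 1857016.21 cm³, ΣAy_c = 2537255.11 cm³.
x_c = 1857016.21/27326.99 = 67.96 cm; y_c = 2537255.11/27326.99 = 92.85 cm.

x_c = 67.96 cm, y_c = 92.85 cm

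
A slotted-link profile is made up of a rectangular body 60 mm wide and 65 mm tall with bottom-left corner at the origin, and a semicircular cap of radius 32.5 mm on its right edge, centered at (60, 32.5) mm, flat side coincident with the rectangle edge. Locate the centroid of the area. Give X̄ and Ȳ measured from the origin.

X̄ = 43.07 mm, Ȳ = 32.50 mm

rectangular body: A = 60 × 65 = 3900.00, centroid at (30.00, 32.50).
semicircular end: A = ½π·32.5² = 1659.15, centroid at (73.79, 32.50).
ΣA = 5559.15 mm²
ΣAX̄ = (3900.00)(30.00) + (1659.15)(73.79) = 239434.63 mm³
ΣAȲ = (3900.00)(32.50) + (1659.15)(32.50) = 180672.49 mm³
X̄ = 239434.63 / 5559.15 = 43.07 mm
Ȳ = 180672.49 / 5559.15 = 32.50 mm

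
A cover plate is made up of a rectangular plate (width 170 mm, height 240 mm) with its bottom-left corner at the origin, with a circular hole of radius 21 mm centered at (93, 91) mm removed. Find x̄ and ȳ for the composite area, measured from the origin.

x̄ = 84.72 mm, ȳ = 121.02 mm

Part | A | x̄ᵢ | ȳᵢ | A·x̄ᵢ | A·ȳᵢ
plate | 40800.00 | 85.00 | 120.00 | 3468000.00 | 4896000.00
hole | -1385.44 | 93.00 | 91.00 | -128846.14 | -126075.25
Σ | 39414.56 |  |  | 3339153.86 | 4769924.75
x̄ = 3339153.86 / 39414.56 = 84.72 mm
ȳ = 4769924.75 / 39414.56 = 121.02 mm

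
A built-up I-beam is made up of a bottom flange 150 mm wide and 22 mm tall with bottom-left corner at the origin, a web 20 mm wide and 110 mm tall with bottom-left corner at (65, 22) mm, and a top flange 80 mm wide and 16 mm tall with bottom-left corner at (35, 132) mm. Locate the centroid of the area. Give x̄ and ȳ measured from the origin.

x̄ = 75.00 mm, ȳ = 56.77 mm

Part | A | x̄ᵢ | ȳᵢ | A·x̄ᵢ | A·ȳᵢ
bottom flange | 3300.00 | 75.00 | 11.00 | 247500.00 | 36300.00
web | 2200.00 | 75.00 | 77.00 | 165000.00 | 169400.00
top flange | 1280.00 | 75.00 | 140.00 | 96000.00 | 179200.00
Σ | 6780.00 |  |  | 508500.00 | 384900.00
x̄ = 508500.00 / 6780.00 = 75.00 mm
ȳ = 384900.00 / 6780.00 = 56.77 mm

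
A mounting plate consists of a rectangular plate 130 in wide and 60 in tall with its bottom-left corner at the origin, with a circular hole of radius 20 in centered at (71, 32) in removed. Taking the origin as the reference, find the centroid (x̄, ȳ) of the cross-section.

plate: A = 130 × 60 = 7800.00, centroid at (65.00, 30.00).
hole: A = −π·20² = -1256.64, centroid at (71.00, 32.00).
ΣA = 6543.36 in², ΣAx̄ = 417778.77 in³, ΣAȳ = 193787.61 in³.
x̄ = 417778.77/6543.36 = 63.85 in; ȳ = 193787.61/6543.36 = 29.62 in.

x̄ = 63.85 in, ȳ = 29.62 in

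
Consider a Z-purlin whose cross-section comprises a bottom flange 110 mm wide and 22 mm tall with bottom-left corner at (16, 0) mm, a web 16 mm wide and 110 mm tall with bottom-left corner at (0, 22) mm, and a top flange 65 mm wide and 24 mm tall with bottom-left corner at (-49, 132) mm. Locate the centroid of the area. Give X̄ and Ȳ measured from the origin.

Part | A | x̄ᵢ | ȳᵢ | A·x̄ᵢ | A·ȳᵢ
bottom flange | 2420.00 | 71.00 | 11.00 | 171820.00 | 26620.00
web | 1760.00 | 8.00 | 77.00 | 14080.00 | 135520.00
top flange | 1560.00 | -16.50 | 144.00 | -25740.00 | 224640.00
Σ | 5740.00 |  |  | 160160.00 | 386780.00
X̄ = 160160.00 / 5740.00 = 27.90 mm
Ȳ = 386780.00 / 5740.00 = 67.38 mm

X̄ = 27.90 mm, Ȳ = 67.38 mm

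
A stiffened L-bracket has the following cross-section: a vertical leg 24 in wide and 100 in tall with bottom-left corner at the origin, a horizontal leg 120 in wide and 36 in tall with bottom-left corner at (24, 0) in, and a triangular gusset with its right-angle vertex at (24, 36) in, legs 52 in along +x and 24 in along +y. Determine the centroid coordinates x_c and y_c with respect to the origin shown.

vertical leg: A = 24 × 100 = 2400.00, centroid at (12.00, 50.00).
horizontal leg: A = 120 × 36 = 4320.00, centroid at (84.00, 18.00).
gusset: A = ½·52·24 = 624.00, centroid at (41.33, 44.00).
ΣA = 7344.00 in², ΣAx_c = 417472.00 in³, ΣAy_c = 225216.00 in³.
x_c = 417472.00/7344.00 = 56.85 in; y_c = 225216.00/7344.00 = 30.67 in.

x_c = 56.85 in, y_c = 30.67 in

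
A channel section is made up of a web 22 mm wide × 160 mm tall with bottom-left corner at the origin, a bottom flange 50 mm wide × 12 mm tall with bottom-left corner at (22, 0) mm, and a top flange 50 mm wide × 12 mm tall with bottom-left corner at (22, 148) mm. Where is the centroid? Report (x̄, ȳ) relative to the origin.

web: A = 22 × 160 = 3520.00, centroid at (11.00, 80.00).
bottom flange: A = 50 × 12 = 600.00, centroid at (47.00, 6.00).
top flange: A = 50 × 12 = 600.00, centroid at (47.00, 154.00).
ΣA = 4720.00 mm², ΣAx̄ = 95120.00 mm³, ΣAȳ = 377600.00 mm³.
x̄ = 95120.00/4720.00 = 20.15 mm; ȳ = 377600.00/4720.00 = 80.00 mm.

x̄ = 20.15 mm, ȳ = 80.00 mm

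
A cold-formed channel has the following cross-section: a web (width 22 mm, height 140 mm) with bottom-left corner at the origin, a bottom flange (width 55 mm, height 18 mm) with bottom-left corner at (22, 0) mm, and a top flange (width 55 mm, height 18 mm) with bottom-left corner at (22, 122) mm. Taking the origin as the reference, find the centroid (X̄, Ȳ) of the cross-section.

Part | A | x̄ᵢ | ȳᵢ | A·x̄ᵢ | A·ȳᵢ
web | 3080.00 | 11.00 | 70.00 | 33880.00 | 215600.00
bottom flange | 990.00 | 49.50 | 9.00 | 49005.00 | 8910.00
top flange | 990.00 | 49.50 | 131.00 | 49005.00 | 129690.00
Σ | 5060.00 |  |  | 131890.00 | 354200.00
X̄ = 131890.00 / 5060.00 = 26.07 mm
Ȳ = 354200.00 / 5060.00 = 70.00 mm

X̄ = 26.07 mm, Ȳ = 70.00 mm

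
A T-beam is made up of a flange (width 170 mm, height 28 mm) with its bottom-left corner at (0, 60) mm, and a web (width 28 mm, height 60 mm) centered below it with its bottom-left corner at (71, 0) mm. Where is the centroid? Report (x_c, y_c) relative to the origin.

web: A = 28 × 60 = 1680.00, centroid at (85.00, 30.00).
flange: A = 170 × 28 = 4760.00, centroid at (85.00, 74.00).
ΣA = 6440.00 mm², ΣAx_c = 547400.00 mm³, ΣAy_c = 402640.00 mm³.
x_c = 547400.00/6440.00 = 85.00 mm; y_c = 402640.00/6440.00 = 62.52 mm.

x_c = 85.00 mm, y_c = 62.52 mm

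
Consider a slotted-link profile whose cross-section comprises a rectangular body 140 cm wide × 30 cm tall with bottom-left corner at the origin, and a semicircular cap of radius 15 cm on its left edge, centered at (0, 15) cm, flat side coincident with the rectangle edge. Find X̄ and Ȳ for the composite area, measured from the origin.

X̄ = 64.07 cm, Ȳ = 15.00 cm

Part | A | x̄ᵢ | ȳᵢ | A·x̄ᵢ | A·ȳᵢ
rectangular body | 4200.00 | 70.00 | 15.00 | 294000.00 | 63000.00
semicircular end | 353.43 | -6.37 | 15.00 | -2250.00 | 5301.44
Σ | 4553.43 |  |  | 291750.00 | 68301.44
X̄ = 291750.00 / 4553.43 = 64.07 cm
Ȳ = 68301.44 / 4553.43 = 15.00 cm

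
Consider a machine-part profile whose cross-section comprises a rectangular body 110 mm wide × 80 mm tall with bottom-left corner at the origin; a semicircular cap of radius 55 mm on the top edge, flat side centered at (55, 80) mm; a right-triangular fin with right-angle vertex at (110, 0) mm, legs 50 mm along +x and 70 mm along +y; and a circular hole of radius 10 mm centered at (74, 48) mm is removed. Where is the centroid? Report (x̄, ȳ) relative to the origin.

x̄ = 62.97 mm, ȳ = 57.97 mm

Part | A | x̄ᵢ | ȳᵢ | A·x̄ᵢ | A·ȳᵢ
rectangular body | 8800.00 | 55.00 | 40.00 | 484000.00 | 352000.00
semicircular top | 4751.66 | 55.00 | 103.34 | 261341.24 | 491049.38
triangular fin | 1750.00 | 126.67 | 23.33 | 221666.67 | 40833.33
hole | -314.16 | 74.00 | 48.00 | -23247.79 | -15079.64
Σ | 14987.50 |  |  | 943760.12 | 868803.07
x̄ = 943760.12 / 14987.50 = 62.97 mm
ȳ = 868803.07 / 14987.50 = 57.97 mm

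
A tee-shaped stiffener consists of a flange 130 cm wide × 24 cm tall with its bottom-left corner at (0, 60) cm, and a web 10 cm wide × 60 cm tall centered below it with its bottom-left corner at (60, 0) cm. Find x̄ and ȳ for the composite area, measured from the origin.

x̄ = 65.00 cm, ȳ = 65.23 cm

web: A = 10 × 60 = 600.00, centroid at (65.00, 30.00).
flange: A = 130 × 24 = 3120.00, centroid at (65.00, 72.00).
ΣA = 3720.00 cm²
ΣAx̄ = (600.00)(65.00) + (3120.00)(65.00) = 241800.00 cm³
ΣAȳ = (600.00)(30.00) + (3120.00)(72.00) = 242640.00 cm³
x̄ = 241800.00 / 3720.00 = 65.00 cm
ȳ = 242640.00 / 3720.00 = 65.23 cm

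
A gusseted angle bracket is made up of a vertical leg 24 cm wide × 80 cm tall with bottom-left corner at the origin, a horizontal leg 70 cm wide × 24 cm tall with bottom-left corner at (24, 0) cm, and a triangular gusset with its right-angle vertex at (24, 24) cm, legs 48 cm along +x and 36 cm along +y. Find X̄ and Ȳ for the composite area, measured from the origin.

X̄ = 35.11 cm, Ȳ = 28.69 cm

vertical leg: A = 24 × 80 = 1920.00, centroid at (12.00, 40.00).
horizontal leg: A = 70 × 24 = 1680.00, centroid at (59.00, 12.00).
gusset: A = ½·48·36 = 864.00, centroid at (40.00, 36.00).
ΣA = 4464.00 cm², ΣAX̄ = 156720.00 cm³, ΣAȲ = 128064.00 cm³.
X̄ = 156720.00/4464.00 = 35.11 cm; Ȳ = 128064.00/4464.00 = 28.69 cm.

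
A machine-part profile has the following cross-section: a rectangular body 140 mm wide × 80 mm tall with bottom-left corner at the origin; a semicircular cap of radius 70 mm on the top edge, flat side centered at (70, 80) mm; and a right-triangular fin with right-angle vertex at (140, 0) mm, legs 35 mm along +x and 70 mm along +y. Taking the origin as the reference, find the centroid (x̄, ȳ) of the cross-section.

rectangular body: A = 140 × 80 = 11200.00, centroid at (70.00, 40.00).
semicircular top: A = ½π·70² = 7696.90, centroid at (70.00, 109.71).
triangular fin: A = ½·35·70 = 1225.00, centroid at (151.67, 23.33).
ΣA = 20121.90 mm², ΣAx̄ = 1508574.81 mm³, ΣAȳ = 1321002.16 mm³.
x̄ = 1508574.81/20121.90 = 74.97 mm; ȳ = 1321002.16/20121.90 = 65.65 mm.

x̄ = 74.97 mm, ȳ = 65.65 mm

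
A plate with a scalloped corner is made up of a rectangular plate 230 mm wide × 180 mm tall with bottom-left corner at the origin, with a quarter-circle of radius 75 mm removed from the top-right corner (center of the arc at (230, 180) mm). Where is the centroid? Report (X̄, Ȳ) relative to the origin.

X̄ = 105.06 mm, Ȳ = 83.05 mm

plate: A = 230 × 180 = 41400.00, centroid at (115.00, 90.00).
removed quarter-circle: A = −¼π·75² = -4417.86, centroid at (198.17, 148.17).
ΣA = 36982.14 mm²
ΣAX̄ = (41400.00)(115.00) + (-4417.86)(198.17) = 3885516.13 mm³
ΣAȲ = (41400.00)(90.00) + (-4417.86)(148.17) = 3071409.36 mm³
X̄ = 3885516.13 / 36982.14 = 105.06 mm
Ȳ = 3071409.36 / 36982.14 = 83.05 mm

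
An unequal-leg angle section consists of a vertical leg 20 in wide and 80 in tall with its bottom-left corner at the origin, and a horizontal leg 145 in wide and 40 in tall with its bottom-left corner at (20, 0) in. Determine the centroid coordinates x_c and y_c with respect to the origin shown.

vertical leg: A = 20 × 80 = 1600.00, centroid at (10.00, 40.00).
horizontal leg: A = 145 × 40 = 5800.00, centroid at (92.50, 20.00).
ΣA = 7400.00 in², ΣAx_c = 552500.00 in³, ΣAy_c = 180000.00 in³.
x_c = 552500.00/7400.00 = 74.66 in; y_c = 180000.00/7400.00 = 24.32 in.

x_c = 74.66 in, y_c = 24.32 in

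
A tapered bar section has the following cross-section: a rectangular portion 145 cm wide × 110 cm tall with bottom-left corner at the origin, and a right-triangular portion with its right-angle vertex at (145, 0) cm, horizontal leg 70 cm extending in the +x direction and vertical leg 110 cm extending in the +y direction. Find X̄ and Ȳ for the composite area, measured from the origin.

rectangular portion: A = 145 × 110 = 15950.00, centroid at (72.50, 55.00).
triangular portion: A = ½·70·110 = 3850.00, centroid at (168.33, 36.67).
ΣA = 19800.00 cm²
ΣAX̄ = (15950.00)(72.50) + (3850.00)(168.33) = 1804458.33 cm³
ΣAȲ = (15950.00)(55.00) + (3850.00)(36.67) = 1018416.67 cm³
X̄ = 1804458.33 / 19800.00 = 91.13 cm
Ȳ = 1018416.67 / 19800.00 = 51.44 cm

X̄ = 91.13 cm, Ȳ = 51.44 cm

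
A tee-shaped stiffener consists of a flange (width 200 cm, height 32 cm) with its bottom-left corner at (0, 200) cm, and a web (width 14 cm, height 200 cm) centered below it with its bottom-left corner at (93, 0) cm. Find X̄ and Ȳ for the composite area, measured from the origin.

web: A = 14 × 200 = 2800.00, centroid at (100.00, 100.00).
flange: A = 200 × 32 = 6400.00, centroid at (100.00, 216.00).
ΣA = 9200.00 cm²
ΣAX̄ = (2800.00)(100.00) + (6400.00)(100.00) = 920000.00 cm³
ΣAȲ = (2800.00)(100.00) + (6400.00)(216.00) = 1662400.00 cm³
X̄ = 920000.00 / 9200.00 = 100.00 cm
Ȳ = 1662400.00 / 9200.00 = 180.70 cm

X̄ = 100.00 cm, Ȳ = 180.70 cm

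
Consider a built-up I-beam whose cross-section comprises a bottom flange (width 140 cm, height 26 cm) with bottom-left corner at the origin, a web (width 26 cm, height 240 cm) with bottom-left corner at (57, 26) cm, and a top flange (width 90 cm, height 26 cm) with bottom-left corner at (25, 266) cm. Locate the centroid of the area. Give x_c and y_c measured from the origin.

bottom flange: A = 140 × 26 = 3640.00, centroid at (70.00, 13.00).
web: A = 26 × 240 = 6240.00, centroid at (70.00, 146.00).
top flange: A = 90 × 26 = 2340.00, centroid at (70.00, 279.00).
ΣA = 12220.00 cm²
ΣAx_c = (3640.00)(70.00) + (6240.00)(70.00) + (2340.00)(70.00) = 855400.00 cm³
ΣAy_c = (3640.00)(13.00) + (6240.00)(146.00) + (2340.00)(279.00) = 1611220.00 cm³
x_c = 855400.00 / 12220.00 = 70.00 cm
y_c = 1611220.00 / 12220.00 = 131.85 cm

x_c = 70.00 cm, y_c = 131.85 cm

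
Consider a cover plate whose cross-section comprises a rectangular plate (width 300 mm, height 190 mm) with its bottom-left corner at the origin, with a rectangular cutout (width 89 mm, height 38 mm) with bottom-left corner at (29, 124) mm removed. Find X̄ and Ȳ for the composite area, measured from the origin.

plate: A = 300 × 190 = 57000.00, centroid at (150.00, 95.00).
hole: A = −(89 × 38) = -3382.00, centroid at (73.50, 143.00).
ΣA = 53618.00 mm²
ΣAX̄ = (57000.00)(150.00) + (-3382.00)(73.50) = 8301423.00 mm³
ΣAȲ = (57000.00)(95.00) + (-3382.00)(143.00) = 4931374.00 mm³
X̄ = 8301423.00 / 53618.00 = 154.83 mm
Ȳ = 4931374.00 / 53618.00 = 91.97 mm

X̄ = 154.83 mm, Ȳ = 91.97 mm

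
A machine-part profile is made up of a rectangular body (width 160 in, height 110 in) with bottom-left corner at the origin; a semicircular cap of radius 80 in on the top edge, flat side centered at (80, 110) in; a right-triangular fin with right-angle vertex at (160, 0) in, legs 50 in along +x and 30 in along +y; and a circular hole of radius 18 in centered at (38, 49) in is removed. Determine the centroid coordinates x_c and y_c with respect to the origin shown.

x_c = 84.21 in, y_c = 86.65 in

rectangular body: A = 160 × 110 = 17600.00, centroid at (80.00, 55.00).
semicircular top: A = ½π·80² = 10053.10, centroid at (80.00, 143.95).
triangular fin: A = ½·50·30 = 750.00, centroid at (176.67, 10.00).
hole: A = −π·18² = -1017.88, centroid at (38.00, 49.00).
ΣA = 27385.22 in², ΣAx_c = 2306068.43 in³, ΣAy_c = 2372798.02 in³.
x_c = 2306068.43/27385.22 = 84.21 in; y_c = 2372798.02/27385.22 = 86.65 in.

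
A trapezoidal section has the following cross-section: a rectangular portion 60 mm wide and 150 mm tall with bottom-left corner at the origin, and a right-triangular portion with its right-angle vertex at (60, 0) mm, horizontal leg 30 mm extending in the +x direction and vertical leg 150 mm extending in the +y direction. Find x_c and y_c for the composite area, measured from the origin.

x_c = 38.00 mm, y_c = 70.00 mm

rectangular portion: A = 60 × 150 = 9000.00, centroid at (30.00, 75.00).
triangular portion: A = ½·30·150 = 2250.00, centroid at (70.00, 50.00).
ΣA = 11250.00 mm²
ΣAx_c = (9000.00)(30.00) + (2250.00)(70.00) = 427500.00 mm³
ΣAy_c = (9000.00)(75.00) + (2250.00)(50.00) = 787500.00 mm³
x_c = 427500.00 / 11250.00 = 38.00 mm
y_c = 787500.00 / 11250.00 = 70.00 mm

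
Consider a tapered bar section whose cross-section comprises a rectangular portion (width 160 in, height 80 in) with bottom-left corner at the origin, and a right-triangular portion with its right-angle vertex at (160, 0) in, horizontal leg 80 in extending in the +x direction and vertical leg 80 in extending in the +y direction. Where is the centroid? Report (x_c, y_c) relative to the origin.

x_c = 101.33 in, y_c = 37.33 in

Part | A | x̄ᵢ | ȳᵢ | A·x̄ᵢ | A·ȳᵢ
rectangular portion | 12800.00 | 80.00 | 40.00 | 1024000.00 | 512000.00
triangular portion | 3200.00 | 186.67 | 26.67 | 597333.33 | 85333.33
Σ | 16000.00 |  |  | 1621333.33 | 597333.33
x_c = 1621333.33 / 16000.00 = 101.33 in
y_c = 597333.33 / 16000.00 = 37.33 in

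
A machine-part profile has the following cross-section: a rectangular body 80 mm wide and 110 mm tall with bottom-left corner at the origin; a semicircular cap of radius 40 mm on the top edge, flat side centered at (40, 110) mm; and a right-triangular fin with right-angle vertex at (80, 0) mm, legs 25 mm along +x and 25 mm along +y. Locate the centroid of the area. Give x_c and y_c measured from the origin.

rectangular body: A = 80 × 110 = 8800.00, centroid at (40.00, 55.00).
semicircular top: A = ½π·40² = 2513.27, centroid at (40.00, 126.98).
triangular fin: A = ½·25·25 = 312.50, centroid at (88.33, 8.33).
ΣA = 11625.77 mm², ΣAx_c = 480135.13 mm³, ΣAy_c = 805730.99 mm³.
x_c = 480135.13/11625.77 = 41.30 mm; y_c = 805730.99/11625.77 = 69.31 mm.

x_c = 41.30 mm, y_c = 69.31 mm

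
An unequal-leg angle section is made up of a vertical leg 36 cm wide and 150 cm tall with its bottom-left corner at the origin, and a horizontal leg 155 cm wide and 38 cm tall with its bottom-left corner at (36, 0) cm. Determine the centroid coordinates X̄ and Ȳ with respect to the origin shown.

vertical leg: A = 36 × 150 = 5400.00, centroid at (18.00, 75.00).
horizontal leg: A = 155 × 38 = 5890.00, centroid at (113.50, 19.00).
ΣA = 11290.00 cm², ΣAX̄ = 765715.00 cm³, ΣAȲ = 516910.00 cm³.
X̄ = 765715.00/11290.00 = 67.82 cm; Ȳ = 516910.00/11290.00 = 45.78 cm.

X̄ = 67.82 cm, Ȳ = 45.78 cm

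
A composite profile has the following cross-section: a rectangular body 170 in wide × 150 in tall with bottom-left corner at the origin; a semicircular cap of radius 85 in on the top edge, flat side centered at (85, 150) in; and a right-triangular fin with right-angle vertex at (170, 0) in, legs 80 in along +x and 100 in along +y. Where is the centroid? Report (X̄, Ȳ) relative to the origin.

X̄ = 95.93 in, Ȳ = 101.78 in

rectangular body: A = 170 × 150 = 25500.00, centroid at (85.00, 75.00).
semicircular top: A = ½π·85² = 11349.00, centroid at (85.00, 186.08).
triangular fin: A = ½·80·100 = 4000.00, centroid at (196.67, 33.33).
ΣA = 40849.00 in², ΣAX̄ = 3918831.96 in³, ΣAȲ = 4157600.52 in³.
X̄ = 3918831.96/40849.00 = 95.93 in; Ȳ = 4157600.52/40849.00 = 101.78 in.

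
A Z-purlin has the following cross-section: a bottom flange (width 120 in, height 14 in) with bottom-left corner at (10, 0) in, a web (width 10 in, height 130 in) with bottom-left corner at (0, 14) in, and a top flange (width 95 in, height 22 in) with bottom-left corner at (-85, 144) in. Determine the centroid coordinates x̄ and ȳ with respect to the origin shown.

bottom flange: A = 120 × 14 = 1680.00, centroid at (70.00, 7.00).
web: A = 10 × 130 = 1300.00, centroid at (5.00, 79.00).
top flange: A = 95 × 22 = 2090.00, centroid at (-37.50, 155.00).
ΣA = 5070.00 in²
ΣAx̄ = (1680.00)(70.00) + (1300.00)(5.00) + (2090.00)(-37.50) = 45725.00 in³
ΣAȳ = (1680.00)(7.00) + (1300.00)(79.00) + (2090.00)(155.00) = 438410.00 in³
x̄ = 45725.00 / 5070.00 = 9.02 in
ȳ = 438410.00 / 5070.00 = 86.47 in

x̄ = 9.02 in, ȳ = 86.47 in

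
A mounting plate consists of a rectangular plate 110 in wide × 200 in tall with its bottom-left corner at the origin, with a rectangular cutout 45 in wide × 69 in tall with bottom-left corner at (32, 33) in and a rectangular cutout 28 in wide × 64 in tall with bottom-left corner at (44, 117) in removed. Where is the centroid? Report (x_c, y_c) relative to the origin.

x_c = 54.78 in, y_c = 100.77 in

plate: A = 110 × 200 = 22000.00, centroid at (55.00, 100.00).
hole 1: A = −(45 × 69) = -3105.00, centroid at (54.50, 67.50).
hole 2: A = −(28 × 64) = -1792.00, centroid at (58.00, 149.00).
ΣA = 17103.00 in²
ΣAx_c = (22000.00)(55.00) + (-3105.00)(54.50) + (-1792.00)(58.00) = 936841.50 in³
ΣAy_c = (22000.00)(100.00) + (-3105.00)(67.50) + (-1792.00)(149.00) = 1723404.50 in³
x_c = 936841.50 / 17103.00 = 54.78 in
y_c = 1723404.50 / 17103.00 = 100.77 in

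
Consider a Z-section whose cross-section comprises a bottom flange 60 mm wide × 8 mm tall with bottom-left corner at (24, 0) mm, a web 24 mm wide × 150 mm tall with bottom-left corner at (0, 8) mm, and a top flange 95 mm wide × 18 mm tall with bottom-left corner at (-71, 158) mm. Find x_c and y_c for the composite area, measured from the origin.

x_c = 5.00 mm, y_c = 101.26 mm

bottom flange: A = 60 × 8 = 480.00, centroid at (54.00, 4.00).
web: A = 24 × 150 = 3600.00, centroid at (12.00, 83.00).
top flange: A = 95 × 18 = 1710.00, centroid at (-23.50, 167.00).
ΣA = 5790.00 mm²
ΣAx_c = (480.00)(54.00) + (3600.00)(12.00) + (1710.00)(-23.50) = 28935.00 mm³
ΣAy_c = (480.00)(4.00) + (3600.00)(83.00) + (1710.00)(167.00) = 586290.00 mm³
x_c = 28935.00 / 5790.00 = 5.00 mm
y_c = 586290.00 / 5790.00 = 101.26 mm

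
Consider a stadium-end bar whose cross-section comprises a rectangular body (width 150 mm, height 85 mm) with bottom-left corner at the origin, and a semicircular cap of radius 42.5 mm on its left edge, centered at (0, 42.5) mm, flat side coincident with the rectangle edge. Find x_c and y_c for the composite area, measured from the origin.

Part | A | x̄ᵢ | ȳᵢ | A·x̄ᵢ | A·ȳᵢ
rectangular body | 12750.00 | 75.00 | 42.50 | 956250.00 | 541875.00
semicircular end | 2837.25 | -18.04 | 42.50 | -51177.08 | 120583.16
Σ | 15587.25 |  |  | 905072.92 | 662458.16
x_c = 905072.92 / 15587.25 = 58.06 mm
y_c = 662458.16 / 15587.25 = 42.50 mm

x_c = 58.06 mm, y_c = 42.50 mm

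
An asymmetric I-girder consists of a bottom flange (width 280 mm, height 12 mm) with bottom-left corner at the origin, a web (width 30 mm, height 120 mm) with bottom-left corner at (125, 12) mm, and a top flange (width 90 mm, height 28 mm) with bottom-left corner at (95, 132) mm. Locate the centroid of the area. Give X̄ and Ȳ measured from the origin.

Part | A | x̄ᵢ | ȳᵢ | A·x̄ᵢ | A·ȳᵢ
bottom flange | 3360.00 | 140.00 | 6.00 | 470400.00 | 20160.00
web | 3600.00 | 140.00 | 72.00 | 504000.00 | 259200.00
top flange | 2520.00 | 140.00 | 146.00 | 352800.00 | 367920.00
Σ | 9480.00 |  |  | 1327200.00 | 647280.00
X̄ = 1327200.00 / 9480.00 = 140.00 mm
Ȳ = 647280.00 / 9480.00 = 68.28 mm

X̄ = 140.00 mm, Ȳ = 68.28 mm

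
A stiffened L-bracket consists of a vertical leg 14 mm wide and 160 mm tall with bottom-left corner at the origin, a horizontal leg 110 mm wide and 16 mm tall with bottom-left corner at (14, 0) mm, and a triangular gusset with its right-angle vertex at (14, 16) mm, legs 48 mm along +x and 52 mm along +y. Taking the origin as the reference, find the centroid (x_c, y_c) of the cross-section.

x_c = 33.26 mm, y_c = 44.76 mm

Part | A | x̄ᵢ | ȳᵢ | A·x̄ᵢ | A·ȳᵢ
vertical leg | 2240.00 | 7.00 | 80.00 | 15680.00 | 179200.00
horizontal leg | 1760.00 | 69.00 | 8.00 | 121440.00 | 14080.00
gusset | 1248.00 | 30.00 | 33.33 | 37440.00 | 41600.00
Σ | 5248.00 |  |  | 174560.00 | 234880.00
x_c = 174560.00 / 5248.00 = 33.26 mm
y_c = 234880.00 / 5248.00 = 44.76 mm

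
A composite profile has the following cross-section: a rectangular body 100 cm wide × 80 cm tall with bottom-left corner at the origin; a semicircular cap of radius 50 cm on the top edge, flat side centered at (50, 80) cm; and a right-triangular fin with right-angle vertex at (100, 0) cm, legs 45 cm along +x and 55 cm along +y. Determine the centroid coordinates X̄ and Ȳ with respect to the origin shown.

rectangular body: A = 100 × 80 = 8000.00, centroid at (50.00, 40.00).
semicircular top: A = ½π·50² = 3926.99, centroid at (50.00, 101.22).
triangular fin: A = ½·45·55 = 1237.50, centroid at (115.00, 18.33).
ΣA = 13164.49 cm²
ΣAX̄ = (8000.00)(50.00) + (3926.99)(50.00) + (1237.50)(115.00) = 738662.04 cm³
ΣAȲ = (8000.00)(40.00) + (3926.99)(101.22) + (1237.50)(18.33) = 740180.10 cm³
X̄ = 738662.04 / 13164.49 = 56.11 cm
Ȳ = 740180.10 / 13164.49 = 56.23 cm

X̄ = 56.11 cm, Ȳ = 56.23 cm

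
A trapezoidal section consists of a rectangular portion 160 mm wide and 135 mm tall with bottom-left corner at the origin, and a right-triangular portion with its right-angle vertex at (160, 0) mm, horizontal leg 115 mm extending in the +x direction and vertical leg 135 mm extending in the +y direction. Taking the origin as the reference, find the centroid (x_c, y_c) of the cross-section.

Part | A | x̄ᵢ | ȳᵢ | A·x̄ᵢ | A·ȳᵢ
rectangular portion | 21600.00 | 80.00 | 67.50 | 1728000.00 | 1458000.00
triangular portion | 7762.50 | 198.33 | 45.00 | 1539562.50 | 349312.50
Σ | 29362.50 |  |  | 3267562.50 | 1807312.50
x_c = 3267562.50 / 29362.50 = 111.28 mm
y_c = 1807312.50 / 29362.50 = 61.55 mm

x_c = 111.28 mm, y_c = 61.55 mm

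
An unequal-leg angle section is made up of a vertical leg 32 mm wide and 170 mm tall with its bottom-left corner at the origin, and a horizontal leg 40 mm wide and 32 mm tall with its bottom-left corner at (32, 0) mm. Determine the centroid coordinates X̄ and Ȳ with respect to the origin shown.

Part | A | x̄ᵢ | ȳᵢ | A·x̄ᵢ | A·ȳᵢ
vertical leg | 5440.00 | 16.00 | 85.00 | 87040.00 | 462400.00
horizontal leg | 1280.00 | 52.00 | 16.00 | 66560.00 | 20480.00
Σ | 6720.00 |  |  | 153600.00 | 482880.00
X̄ = 153600.00 / 6720.00 = 22.86 mm
Ȳ = 482880.00 / 6720.00 = 71.86 mm

X̄ = 22.86 mm, Ȳ = 71.86 mm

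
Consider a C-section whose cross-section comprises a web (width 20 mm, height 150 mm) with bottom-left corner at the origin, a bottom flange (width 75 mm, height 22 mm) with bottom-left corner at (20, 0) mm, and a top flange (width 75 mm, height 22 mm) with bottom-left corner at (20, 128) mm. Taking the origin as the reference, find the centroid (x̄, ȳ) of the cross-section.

x̄ = 34.88 mm, ȳ = 75.00 mm

web: A = 20 × 150 = 3000.00, centroid at (10.00, 75.00).
bottom flange: A = 75 × 22 = 1650.00, centroid at (57.50, 11.00).
top flange: A = 75 × 22 = 1650.00, centroid at (57.50, 139.00).
ΣA = 6300.00 mm², ΣAx̄ = 219750.00 mm³, ΣAȳ = 472500.00 mm³.
x̄ = 219750.00/6300.00 = 34.88 mm; ȳ = 472500.00/6300.00 = 75.00 mm.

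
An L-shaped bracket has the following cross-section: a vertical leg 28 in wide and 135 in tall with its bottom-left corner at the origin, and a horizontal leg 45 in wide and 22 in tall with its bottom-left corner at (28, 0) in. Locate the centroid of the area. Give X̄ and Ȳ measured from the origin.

X̄ = 21.58 in, Ȳ = 55.77 in

Part | A | x̄ᵢ | ȳᵢ | A·x̄ᵢ | A·ȳᵢ
vertical leg | 3780.00 | 14.00 | 67.50 | 52920.00 | 255150.00
horizontal leg | 990.00 | 50.50 | 11.00 | 49995.00 | 10890.00
Σ | 4770.00 |  |  | 102915.00 | 266040.00
X̄ = 102915.00 / 4770.00 = 21.58 in
Ȳ = 266040.00 / 4770.00 = 55.77 in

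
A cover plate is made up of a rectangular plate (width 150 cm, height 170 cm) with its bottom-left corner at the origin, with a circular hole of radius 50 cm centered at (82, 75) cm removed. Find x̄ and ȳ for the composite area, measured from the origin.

plate: A = 150 × 170 = 25500.00, centroid at (75.00, 85.00).
hole: A = −π·50² = -7853.98, centroid at (82.00, 75.00).
ΣA = 17646.02 cm², ΣAx̄ = 1268473.51 cm³, ΣAȳ = 1578451.38 cm³.
x̄ = 1268473.51/17646.02 = 71.88 cm; ȳ = 1578451.38/17646.02 = 89.45 cm.

x̄ = 71.88 cm, ȳ = 89.45 cm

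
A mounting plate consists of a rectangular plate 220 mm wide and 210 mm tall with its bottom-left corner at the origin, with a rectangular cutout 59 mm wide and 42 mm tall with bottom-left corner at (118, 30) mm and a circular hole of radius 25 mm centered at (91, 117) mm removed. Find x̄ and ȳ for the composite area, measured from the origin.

Part | A | x̄ᵢ | ȳᵢ | A·x̄ᵢ | A·ȳᵢ
plate | 46200.00 | 110.00 | 105.00 | 5082000.00 | 4851000.00
hole 1 | -2478.00 | 147.50 | 51.00 | -365505.00 | -126378.00
hole 2 | -1963.50 | 91.00 | 117.00 | -178678.08 | -229728.96
Σ | 41758.50 |  |  | 4537816.92 | 4494893.04
x̄ = 4537816.92 / 41758.50 = 108.67 mm
ȳ = 4494893.04 / 41758.50 = 107.64 mm

x̄ = 108.67 mm, ȳ = 107.64 mm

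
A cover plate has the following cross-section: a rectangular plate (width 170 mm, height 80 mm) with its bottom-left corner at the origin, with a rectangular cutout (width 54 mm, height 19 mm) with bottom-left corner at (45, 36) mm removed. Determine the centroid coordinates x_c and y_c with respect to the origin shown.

x_c = 86.06 mm, y_c = 39.55 mm

plate: A = 170 × 80 = 13600.00, centroid at (85.00, 40.00).
hole: A = −(54 × 19) = -1026.00, centroid at (72.00, 45.50).
ΣA = 12574.00 mm²
ΣAx_c = (13600.00)(85.00) + (-1026.00)(72.00) = 1082128.00 mm³
ΣAy_c = (13600.00)(40.00) + (-1026.00)(45.50) = 497317.00 mm³
x_c = 1082128.00 / 12574.00 = 86.06 mm
y_c = 497317.00 / 12574.00 = 39.55 mm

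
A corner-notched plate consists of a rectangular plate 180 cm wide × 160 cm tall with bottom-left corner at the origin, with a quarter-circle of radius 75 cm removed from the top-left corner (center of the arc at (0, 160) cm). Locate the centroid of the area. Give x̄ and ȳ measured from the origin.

x̄ = 100.54 cm, ȳ = 71.27 cm

plate: A = 180 × 160 = 28800.00, centroid at (90.00, 80.00).
removed quarter-circle: A = −¼π·75² = -4417.86, centroid at (31.83, 128.17).
ΣA = 24382.14 cm²
ΣAx̄ = (28800.00)(90.00) + (-4417.86)(31.83) = 2451375.00 cm³
ΣAȳ = (28800.00)(80.00) + (-4417.86)(128.17) = 1737766.65 cm³
x̄ = 2451375.00 / 24382.14 = 100.54 cm
ȳ = 1737766.65 / 24382.14 = 71.27 cm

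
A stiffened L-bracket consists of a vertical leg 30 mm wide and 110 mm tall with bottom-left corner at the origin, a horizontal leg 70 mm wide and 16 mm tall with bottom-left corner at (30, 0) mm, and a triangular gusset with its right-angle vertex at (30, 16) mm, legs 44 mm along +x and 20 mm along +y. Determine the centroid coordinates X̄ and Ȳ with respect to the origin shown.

X̄ = 29.21 mm, Ȳ = 41.24 mm

Part | A | x̄ᵢ | ȳᵢ | A·x̄ᵢ | A·ȳᵢ
vertical leg | 3300.00 | 15.00 | 55.00 | 49500.00 | 181500.00
horizontal leg | 1120.00 | 65.00 | 8.00 | 72800.00 | 8960.00
gusset | 440.00 | 44.67 | 22.67 | 19653.33 | 9973.33
Σ | 4860.00 |  |  | 141953.33 | 200433.33
X̄ = 141953.33 / 4860.00 = 29.21 mm
Ȳ = 200433.33 / 4860.00 = 41.24 mm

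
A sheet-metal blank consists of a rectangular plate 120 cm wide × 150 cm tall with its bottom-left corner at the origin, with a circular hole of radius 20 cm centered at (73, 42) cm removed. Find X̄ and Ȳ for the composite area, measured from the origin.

plate: A = 120 × 150 = 18000.00, centroid at (60.00, 75.00).
hole: A = −π·20² = -1256.64, centroid at (73.00, 42.00).
ΣA = 16743.36 cm², ΣAX̄ = 988265.49 cm³, ΣAȲ = 1297221.24 cm³.
X̄ = 988265.49/16743.36 = 59.02 cm; Ȳ = 1297221.24/16743.36 = 77.48 cm.

X̄ = 59.02 cm, Ȳ = 77.48 cm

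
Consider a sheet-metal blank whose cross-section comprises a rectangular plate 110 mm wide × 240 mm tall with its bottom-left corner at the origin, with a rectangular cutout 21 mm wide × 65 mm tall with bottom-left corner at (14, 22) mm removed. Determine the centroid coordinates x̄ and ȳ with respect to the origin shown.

x̄ = 56.66 mm, ȳ = 123.57 mm

Part | A | x̄ᵢ | ȳᵢ | A·x̄ᵢ | A·ȳᵢ
plate | 26400.00 | 55.00 | 120.00 | 1452000.00 | 3168000.00
hole | -1365.00 | 24.50 | 54.50 | -33442.50 | -74392.50
Σ | 25035.00 |  |  | 1418557.50 | 3093607.50
x̄ = 1418557.50 / 25035.00 = 56.66 mm
ȳ = 3093607.50 / 25035.00 = 123.57 mm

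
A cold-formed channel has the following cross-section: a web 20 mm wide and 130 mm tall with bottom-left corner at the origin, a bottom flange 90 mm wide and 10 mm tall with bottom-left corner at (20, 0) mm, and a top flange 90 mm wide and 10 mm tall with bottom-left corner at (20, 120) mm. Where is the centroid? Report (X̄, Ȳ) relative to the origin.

web: A = 20 × 130 = 2600.00, centroid at (10.00, 65.00).
bottom flange: A = 90 × 10 = 900.00, centroid at (65.00, 5.00).
top flange: A = 90 × 10 = 900.00, centroid at (65.00, 125.00).
ΣA = 4400.00 mm², ΣAX̄ = 143000.00 mm³, ΣAȲ = 286000.00 mm³.
X̄ = 143000.00/4400.00 = 32.50 mm; Ȳ = 286000.00/4400.00 = 65.00 mm.

X̄ = 32.50 mm, Ȳ = 65.00 mm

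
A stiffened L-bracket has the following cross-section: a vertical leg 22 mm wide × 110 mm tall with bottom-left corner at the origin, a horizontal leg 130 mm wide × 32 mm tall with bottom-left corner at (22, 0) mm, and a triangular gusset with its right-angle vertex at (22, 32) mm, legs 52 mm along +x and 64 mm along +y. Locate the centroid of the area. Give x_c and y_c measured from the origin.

vertical leg: A = 22 × 110 = 2420.00, centroid at (11.00, 55.00).
horizontal leg: A = 130 × 32 = 4160.00, centroid at (87.00, 16.00).
gusset: A = ½·52·64 = 1664.00, centroid at (39.33, 53.33).
ΣA = 8244.00 mm²
ΣAx_c = (2420.00)(11.00) + (4160.00)(87.00) + (1664.00)(39.33) = 453990.67 mm³
ΣAy_c = (2420.00)(55.00) + (4160.00)(16.00) + (1664.00)(53.33) = 288406.67 mm³
x_c = 453990.67 / 8244.00 = 55.07 mm
y_c = 288406.67 / 8244.00 = 34.98 mm

x_c = 55.07 mm, y_c = 34.98 mm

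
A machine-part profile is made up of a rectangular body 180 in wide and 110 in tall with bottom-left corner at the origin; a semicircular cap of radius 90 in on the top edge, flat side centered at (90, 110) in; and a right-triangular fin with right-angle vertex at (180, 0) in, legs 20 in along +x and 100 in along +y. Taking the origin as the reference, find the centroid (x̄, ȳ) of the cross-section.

rectangular body: A = 180 × 110 = 19800.00, centroid at (90.00, 55.00).
semicircular top: A = ½π·90² = 12723.45, centroid at (90.00, 148.20).
triangular fin: A = ½·20·100 = 1000.00, centroid at (186.67, 33.33).
ΣA = 33523.45 in²
ΣAx̄ = (19800.00)(90.00) + (12723.45)(90.00) + (1000.00)(186.67) = 3113777.19 in³
ΣAȳ = (19800.00)(55.00) + (12723.45)(148.20) + (1000.00)(33.33) = 3007912.86 in³
x̄ = 3113777.19 / 33523.45 = 92.88 in
ȳ = 3007912.86 / 33523.45 = 89.73 in

x̄ = 92.88 in, ȳ = 89.73 in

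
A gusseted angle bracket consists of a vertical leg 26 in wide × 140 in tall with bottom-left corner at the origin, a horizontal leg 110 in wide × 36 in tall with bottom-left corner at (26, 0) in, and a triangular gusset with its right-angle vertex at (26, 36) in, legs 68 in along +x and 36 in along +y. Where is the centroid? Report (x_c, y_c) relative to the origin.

vertical leg: A = 26 × 140 = 3640.00, centroid at (13.00, 70.00).
horizontal leg: A = 110 × 36 = 3960.00, centroid at (81.00, 18.00).
gusset: A = ½·68·36 = 1224.00, centroid at (48.67, 48.00).
ΣA = 8824.00 in², ΣAx_c = 427648.00 in³, ΣAy_c = 384832.00 in³.
x_c = 427648.00/8824.00 = 48.46 in; y_c = 384832.00/8824.00 = 43.61 in.

x_c = 48.46 in, y_c = 43.61 in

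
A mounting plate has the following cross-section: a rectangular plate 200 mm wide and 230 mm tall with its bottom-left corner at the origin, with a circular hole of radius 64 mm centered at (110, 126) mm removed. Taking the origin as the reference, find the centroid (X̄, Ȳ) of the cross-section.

X̄ = 96.12 mm, Ȳ = 110.73 mm

plate: A = 200 × 230 = 46000.00, centroid at (100.00, 115.00).
hole: A = −π·64² = -12867.96, centroid at (110.00, 126.00).
ΣA = 33132.04 mm²
ΣAX̄ = (46000.00)(100.00) + (-12867.96)(110.00) = 3184524.01 mm³
ΣAȲ = (46000.00)(115.00) + (-12867.96)(126.00) = 3668636.60 mm³
X̄ = 3184524.01 / 33132.04 = 96.12 mm
Ȳ = 3668636.60 / 33132.04 = 110.73 mm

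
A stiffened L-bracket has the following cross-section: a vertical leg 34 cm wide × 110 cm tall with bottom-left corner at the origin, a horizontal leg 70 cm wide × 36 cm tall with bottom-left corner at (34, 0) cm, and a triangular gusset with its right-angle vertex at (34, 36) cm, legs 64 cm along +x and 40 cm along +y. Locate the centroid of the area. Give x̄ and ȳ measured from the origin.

x̄ = 40.89 cm, ȳ = 41.67 cm

Part | A | x̄ᵢ | ȳᵢ | A·x̄ᵢ | A·ȳᵢ
vertical leg | 3740.00 | 17.00 | 55.00 | 63580.00 | 205700.00
horizontal leg | 2520.00 | 69.00 | 18.00 | 173880.00 | 45360.00
gusset | 1280.00 | 55.33 | 49.33 | 70826.67 | 63146.67
Σ | 7540.00 |  |  | 308286.67 | 314206.67
x̄ = 308286.67 / 7540.00 = 40.89 cm
ȳ = 314206.67 / 7540.00 = 41.67 cm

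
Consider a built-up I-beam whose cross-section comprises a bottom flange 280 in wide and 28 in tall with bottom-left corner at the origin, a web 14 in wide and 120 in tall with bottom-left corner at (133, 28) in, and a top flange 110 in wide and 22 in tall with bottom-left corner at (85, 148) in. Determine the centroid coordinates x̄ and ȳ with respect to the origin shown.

bottom flange: A = 280 × 28 = 7840.00, centroid at (140.00, 14.00).
web: A = 14 × 120 = 1680.00, centroid at (140.00, 88.00).
top flange: A = 110 × 22 = 2420.00, centroid at (140.00, 159.00).
ΣA = 11940.00 in², ΣAx̄ = 1671600.00 in³, ΣAȳ = 642380.00 in³.
x̄ = 1671600.00/11940.00 = 140.00 in; ȳ = 642380.00/11940.00 = 53.80 in.

x̄ = 140.00 in, ȳ = 53.80 in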